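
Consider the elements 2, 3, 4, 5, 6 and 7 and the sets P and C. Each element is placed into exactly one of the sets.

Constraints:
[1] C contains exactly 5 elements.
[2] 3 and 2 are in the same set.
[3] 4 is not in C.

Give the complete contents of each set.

P = {4}; C = {2, 3, 5, 6, 7}

From (3): 4 ∉ C.
(1): only 5 candidates remain for C, so all are in.
Only one set left: 4 ∈ P.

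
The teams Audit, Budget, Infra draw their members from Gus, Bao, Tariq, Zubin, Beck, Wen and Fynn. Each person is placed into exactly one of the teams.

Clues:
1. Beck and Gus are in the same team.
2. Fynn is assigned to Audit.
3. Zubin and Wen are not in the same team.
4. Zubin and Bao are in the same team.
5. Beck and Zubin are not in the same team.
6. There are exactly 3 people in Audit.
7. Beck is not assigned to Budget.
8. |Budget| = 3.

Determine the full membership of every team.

Audit = {Beck, Fynn, Gus}; Budget = {Bao, Tariq, Zubin}; Infra = {Wen}

From (2): Fynn ∈ Audit.
From (7): Beck ∉ Budget.
(1): Gus matches Beck: Gus ∉ Budget.
Suppose Gus ∉ Audit: no assignment then satisfies all the clues, so Gus ∈ Audit.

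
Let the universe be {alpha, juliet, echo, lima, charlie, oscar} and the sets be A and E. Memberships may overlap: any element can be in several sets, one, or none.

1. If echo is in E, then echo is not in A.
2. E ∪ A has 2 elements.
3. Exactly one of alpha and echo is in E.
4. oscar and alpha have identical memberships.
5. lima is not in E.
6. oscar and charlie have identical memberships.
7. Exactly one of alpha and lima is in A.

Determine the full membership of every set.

A = {lima}; E = {echo}

From (5): lima ∉ E.
Suppose alpha ∈ A: no assignment then satisfies all the clues, so alpha ∉ A.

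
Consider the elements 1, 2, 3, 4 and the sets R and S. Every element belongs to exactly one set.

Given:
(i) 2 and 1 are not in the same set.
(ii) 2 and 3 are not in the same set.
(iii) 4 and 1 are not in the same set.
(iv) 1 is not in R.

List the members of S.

From (iv): 1 ∉ R.
Only one set left: 1 ∈ S.
(i): 2 ∉ S.
(iii): 4 ∉ S.
Only one set left: 2 ∈ R.
Only one set left: 4 ∈ R.
(ii): 3 ∉ R.
Only one set left: 3 ∈ S.

S = {1, 3}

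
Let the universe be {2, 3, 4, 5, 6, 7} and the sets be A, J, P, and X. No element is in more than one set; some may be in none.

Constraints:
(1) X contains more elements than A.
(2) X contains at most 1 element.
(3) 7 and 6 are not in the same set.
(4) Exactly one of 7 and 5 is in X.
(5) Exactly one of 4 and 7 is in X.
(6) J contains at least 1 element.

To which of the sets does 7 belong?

7: X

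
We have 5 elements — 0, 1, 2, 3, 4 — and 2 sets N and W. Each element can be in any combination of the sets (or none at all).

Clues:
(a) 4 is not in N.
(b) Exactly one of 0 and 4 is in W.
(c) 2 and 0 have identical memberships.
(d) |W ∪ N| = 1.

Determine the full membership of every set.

N = {}; W = {4}

From (a): 4 ∉ N.
Suppose 0 ∈ N: no assignment then satisfies all the clues, so 0 ∉ N.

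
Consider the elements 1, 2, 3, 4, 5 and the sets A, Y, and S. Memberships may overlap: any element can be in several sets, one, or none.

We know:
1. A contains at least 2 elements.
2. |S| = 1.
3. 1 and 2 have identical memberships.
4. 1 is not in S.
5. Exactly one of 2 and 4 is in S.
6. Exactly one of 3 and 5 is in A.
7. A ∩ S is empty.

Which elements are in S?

S = {4}

From (4): 1 ∉ S.
(3): 2 matches 1: 2 ∉ S.
(5) (exactly one): 4 ∈ S.
(7) (disjoint): 4 ∉ A.
(2): S already has 1, so the rest are out.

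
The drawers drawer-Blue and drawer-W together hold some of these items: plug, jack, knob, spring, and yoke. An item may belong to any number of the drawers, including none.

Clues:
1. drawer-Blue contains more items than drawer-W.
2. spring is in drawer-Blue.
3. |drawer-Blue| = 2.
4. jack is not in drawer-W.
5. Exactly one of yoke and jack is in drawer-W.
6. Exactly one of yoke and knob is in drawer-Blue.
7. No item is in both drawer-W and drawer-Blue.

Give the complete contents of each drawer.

From (2): spring ∈ drawer-Blue.
From (4): jack ∉ drawer-W.
(5) (exactly one): yoke ∈ drawer-W.
(7) (disjoint): spring ∉ drawer-W.
(7) (disjoint): yoke ∉ drawer-Blue.
(6) (exactly one): knob ∈ drawer-Blue.
(7) (disjoint): knob ∉ drawer-W.
(3): drawer-Blue already has 2, so the rest are out.
Suppose plug ∈ drawer-W: no assignment then satisfies all the clues, so plug ∉ drawer-W.

drawer-Blue = {knob, spring}; drawer-W = {yoke}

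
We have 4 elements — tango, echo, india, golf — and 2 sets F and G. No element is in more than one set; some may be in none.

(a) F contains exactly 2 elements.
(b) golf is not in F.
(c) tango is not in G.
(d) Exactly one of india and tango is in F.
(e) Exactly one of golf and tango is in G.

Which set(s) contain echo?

echo: F

From (b): golf ∉ F.
From (c): tango ∉ G.
(e) (exactly one): golf ∈ G.
Suppose echo ∉ F: no assignment then satisfies all the clues, so echo ∈ F.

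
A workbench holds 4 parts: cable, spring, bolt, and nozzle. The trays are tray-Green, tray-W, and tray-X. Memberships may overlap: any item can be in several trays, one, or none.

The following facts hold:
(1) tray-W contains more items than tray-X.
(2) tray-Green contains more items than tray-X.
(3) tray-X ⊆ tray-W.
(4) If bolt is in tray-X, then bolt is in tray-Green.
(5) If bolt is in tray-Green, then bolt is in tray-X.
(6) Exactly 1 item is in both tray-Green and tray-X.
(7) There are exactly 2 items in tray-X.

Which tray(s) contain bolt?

bolt: tray-Green, tray-W, tray-X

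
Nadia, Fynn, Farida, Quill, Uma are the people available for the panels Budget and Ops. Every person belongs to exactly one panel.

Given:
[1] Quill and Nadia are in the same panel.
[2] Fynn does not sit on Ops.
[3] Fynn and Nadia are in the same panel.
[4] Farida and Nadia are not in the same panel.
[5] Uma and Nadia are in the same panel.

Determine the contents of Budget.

From (2): Fynn ∉ Ops.
(3): Nadia matches Fynn: Nadia ∉ Ops.
(5): Uma matches Nadia: Uma ∉ Ops.
Only one panel left: Nadia ∈ Budget.
Only one panel left: Fynn ∈ Budget.
Only one panel left: Uma ∈ Budget.
(1): Quill matches Nadia: Quill ∈ Budget.
(4): Farida ∉ Budget.
Only one panel left: Farida ∈ Ops.

Budget = {Fynn, Nadia, Quill, Uma}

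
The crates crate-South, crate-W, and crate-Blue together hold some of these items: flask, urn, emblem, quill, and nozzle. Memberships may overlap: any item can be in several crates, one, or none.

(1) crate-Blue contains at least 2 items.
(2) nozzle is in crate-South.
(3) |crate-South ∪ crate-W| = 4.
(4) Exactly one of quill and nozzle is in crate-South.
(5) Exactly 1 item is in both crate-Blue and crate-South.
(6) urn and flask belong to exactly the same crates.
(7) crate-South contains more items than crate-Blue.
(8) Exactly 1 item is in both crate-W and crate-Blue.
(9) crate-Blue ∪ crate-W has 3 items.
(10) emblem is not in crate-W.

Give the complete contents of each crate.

crate-South = {flask, nozzle, urn}; crate-W = {nozzle, quill}; crate-Blue = {emblem, nozzle}

From (2): nozzle ∈ crate-South.
From (10): emblem ∉ crate-W.
(4) (exactly one): quill ∉ crate-South.
Suppose flask ∉ crate-South: no assignment then satisfies all the clues, so flask ∈ crate-South.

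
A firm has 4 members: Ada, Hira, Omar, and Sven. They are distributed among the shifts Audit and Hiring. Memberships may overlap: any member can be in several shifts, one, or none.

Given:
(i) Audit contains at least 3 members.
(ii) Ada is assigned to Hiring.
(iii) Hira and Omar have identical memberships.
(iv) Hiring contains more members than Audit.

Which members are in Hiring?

Hiring = {Ada, Hira, Omar, Sven}

From (ii): Ada ∈ Hiring.
Suppose Hira ∉ Hiring: no assignment then satisfies all the clues, so Hira ∈ Hiring.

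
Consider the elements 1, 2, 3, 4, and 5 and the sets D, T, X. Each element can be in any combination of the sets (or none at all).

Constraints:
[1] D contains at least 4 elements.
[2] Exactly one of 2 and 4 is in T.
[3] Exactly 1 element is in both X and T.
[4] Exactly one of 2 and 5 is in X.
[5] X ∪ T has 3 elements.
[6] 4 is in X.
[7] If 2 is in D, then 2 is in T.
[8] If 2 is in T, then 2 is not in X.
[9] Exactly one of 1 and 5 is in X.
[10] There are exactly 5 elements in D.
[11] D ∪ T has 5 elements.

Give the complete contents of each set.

D = {1, 2, 3, 4, 5}; T = {2, 5}; X = {4, 5}

From (6): 4 ∈ X.
(10): only 5 candidates remain for D, so all are in.
(7): 2 ∈ T.
(8): 2 ∉ X.
(2) (exactly one): 4 ∉ T.
(4) (exactly one): 5 ∈ X.
(9) (exactly one): 1 ∉ X.
Suppose 1 ∈ T: no assignment then satisfies all the clues, so 1 ∉ T.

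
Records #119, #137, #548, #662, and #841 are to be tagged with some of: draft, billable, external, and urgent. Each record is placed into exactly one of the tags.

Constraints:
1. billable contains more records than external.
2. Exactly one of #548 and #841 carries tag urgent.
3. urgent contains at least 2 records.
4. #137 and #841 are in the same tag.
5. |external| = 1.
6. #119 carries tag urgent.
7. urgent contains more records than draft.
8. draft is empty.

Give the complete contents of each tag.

draft = {}; billable = {#137, #841}; external = {#662}; urgent = {#119, #548}

From (6): #119 ∈ urgent.
(8): draft already has 0, so the rest are out.
Suppose #137 ∉ billable: no assignment then satisfies all the clues, so #137 ∈ billable.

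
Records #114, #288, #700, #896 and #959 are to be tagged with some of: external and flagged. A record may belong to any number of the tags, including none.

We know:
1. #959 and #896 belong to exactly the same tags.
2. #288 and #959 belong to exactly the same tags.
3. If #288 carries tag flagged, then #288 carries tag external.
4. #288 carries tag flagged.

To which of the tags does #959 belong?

#959: external, flagged

From (4): #288 ∈ flagged.
(2): #959 matches #288: #959 ∈ flagged.
(3): #288 ∈ external.
(1): #896 matches #959: #896 ∈ flagged.
(2): #959 matches #288: #959 ∈ external.
(1): #896 matches #959: #896 ∈ external.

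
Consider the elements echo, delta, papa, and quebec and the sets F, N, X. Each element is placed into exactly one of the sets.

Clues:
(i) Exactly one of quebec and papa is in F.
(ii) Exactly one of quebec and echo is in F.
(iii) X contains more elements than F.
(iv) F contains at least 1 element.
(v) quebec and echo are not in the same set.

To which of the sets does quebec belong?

quebec: F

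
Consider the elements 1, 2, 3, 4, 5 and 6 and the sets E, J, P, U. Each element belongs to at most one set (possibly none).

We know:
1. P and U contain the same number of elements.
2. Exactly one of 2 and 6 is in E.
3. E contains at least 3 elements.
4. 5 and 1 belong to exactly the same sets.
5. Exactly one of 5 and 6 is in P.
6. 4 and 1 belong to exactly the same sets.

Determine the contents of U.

U = {3}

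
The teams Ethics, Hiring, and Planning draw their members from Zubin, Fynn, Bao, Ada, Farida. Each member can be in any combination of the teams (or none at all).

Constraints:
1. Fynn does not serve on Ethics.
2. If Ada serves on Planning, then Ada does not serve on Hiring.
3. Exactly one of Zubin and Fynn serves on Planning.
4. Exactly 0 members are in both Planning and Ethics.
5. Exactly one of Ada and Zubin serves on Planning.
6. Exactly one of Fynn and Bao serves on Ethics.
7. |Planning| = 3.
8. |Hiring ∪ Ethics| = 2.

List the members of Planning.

Planning = {Ada, Farida, Fynn}

From (1): Fynn ∉ Ethics.
(6) (exactly one): Bao ∈ Ethics.
Suppose Zubin ∈ Planning: no assignment then satisfies all the clues, so Zubin ∉ Planning.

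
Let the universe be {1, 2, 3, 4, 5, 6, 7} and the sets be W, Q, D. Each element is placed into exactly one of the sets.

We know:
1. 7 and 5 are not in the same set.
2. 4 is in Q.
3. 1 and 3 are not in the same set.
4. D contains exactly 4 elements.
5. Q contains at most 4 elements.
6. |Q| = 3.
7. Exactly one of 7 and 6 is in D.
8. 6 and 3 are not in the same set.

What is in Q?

Q = {3, 4, 7}

From (2): 4 ∈ Q.
Suppose 1 ∈ Q: no assignment then satisfies all the clues, so 1 ∉ Q.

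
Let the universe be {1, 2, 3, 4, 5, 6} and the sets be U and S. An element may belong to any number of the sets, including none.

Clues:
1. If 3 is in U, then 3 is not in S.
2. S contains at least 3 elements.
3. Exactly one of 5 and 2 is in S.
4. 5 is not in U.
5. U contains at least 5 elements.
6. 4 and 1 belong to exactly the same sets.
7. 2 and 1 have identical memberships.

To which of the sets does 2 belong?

2: S, U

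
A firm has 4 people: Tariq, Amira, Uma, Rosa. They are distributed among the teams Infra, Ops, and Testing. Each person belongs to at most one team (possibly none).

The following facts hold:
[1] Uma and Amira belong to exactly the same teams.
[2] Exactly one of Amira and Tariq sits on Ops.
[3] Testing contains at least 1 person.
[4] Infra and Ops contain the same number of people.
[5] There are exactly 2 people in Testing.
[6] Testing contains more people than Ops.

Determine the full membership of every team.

Infra = {Rosa}; Ops = {Tariq}; Testing = {Amira, Uma}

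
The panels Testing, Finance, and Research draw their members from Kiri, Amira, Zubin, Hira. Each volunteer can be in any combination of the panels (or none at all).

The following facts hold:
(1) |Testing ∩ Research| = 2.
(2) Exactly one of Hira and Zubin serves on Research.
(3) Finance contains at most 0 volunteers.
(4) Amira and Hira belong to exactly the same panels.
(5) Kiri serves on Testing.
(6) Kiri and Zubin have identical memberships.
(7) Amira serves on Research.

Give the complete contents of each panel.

Testing = {Amira, Hira, Kiri, Zubin}; Finance = {}; Research = {Amira, Hira}

From (5): Kiri ∈ Testing.
From (7): Amira ∈ Research.
(3): Finance already has 0, so the rest are out.
(4): Hira matches Amira: Hira ∈ Research.
(6): Zubin matches Kiri: Zubin ∈ Testing.
(2) (exactly one): Zubin ∉ Research.
(6): Kiri matches Zubin: Kiri ∉ Research.
Suppose Amira ∉ Testing: no assignment then satisfies all the clues, so Amira ∈ Testing.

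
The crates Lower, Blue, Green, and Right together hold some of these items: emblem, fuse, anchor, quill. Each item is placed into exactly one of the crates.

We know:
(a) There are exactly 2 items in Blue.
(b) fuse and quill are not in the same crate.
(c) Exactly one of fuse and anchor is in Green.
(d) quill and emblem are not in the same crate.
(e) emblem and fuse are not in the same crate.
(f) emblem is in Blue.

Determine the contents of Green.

Green = {fuse}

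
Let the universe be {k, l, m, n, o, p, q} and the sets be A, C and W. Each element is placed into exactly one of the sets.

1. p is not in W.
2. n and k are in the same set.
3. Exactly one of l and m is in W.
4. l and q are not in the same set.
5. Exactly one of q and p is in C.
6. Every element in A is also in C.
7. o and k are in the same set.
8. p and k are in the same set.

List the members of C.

From (1): p ∉ W.
(8): k matches p: k ∉ W.
(2): n matches k: n ∉ W.
(7): o matches k: o ∉ W.
Suppose k ∉ C: no assignment then satisfies all the clues, so k ∈ C.

C = {k, l, n, o, p}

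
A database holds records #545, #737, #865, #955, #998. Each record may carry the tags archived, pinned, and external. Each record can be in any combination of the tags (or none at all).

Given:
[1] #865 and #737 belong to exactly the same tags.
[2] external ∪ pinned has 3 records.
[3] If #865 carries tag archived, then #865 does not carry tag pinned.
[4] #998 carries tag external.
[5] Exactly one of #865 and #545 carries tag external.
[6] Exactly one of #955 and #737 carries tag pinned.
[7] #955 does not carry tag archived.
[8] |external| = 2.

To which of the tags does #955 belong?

#955: pinned

From (4): #998 ∈ external.
From (7): #955 ∉ archived.
Suppose #955 ∉ pinned: no assignment then satisfies all the clues, so #955 ∈ pinned.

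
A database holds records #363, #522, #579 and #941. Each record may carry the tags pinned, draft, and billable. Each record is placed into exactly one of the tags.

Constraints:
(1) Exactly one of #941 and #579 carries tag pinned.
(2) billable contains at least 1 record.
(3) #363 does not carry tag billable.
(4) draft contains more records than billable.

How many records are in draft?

2

From (3): #363 ∉ billable.
Suppose #363 ∈ pinned: no assignment then satisfies all the clues, so #363 ∉ pinned.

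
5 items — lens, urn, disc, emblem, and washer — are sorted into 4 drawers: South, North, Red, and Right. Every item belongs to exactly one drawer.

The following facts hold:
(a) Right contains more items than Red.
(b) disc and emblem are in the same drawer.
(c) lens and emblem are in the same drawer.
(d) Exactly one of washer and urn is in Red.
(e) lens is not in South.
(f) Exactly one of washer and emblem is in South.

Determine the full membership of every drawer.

From (e): lens ∉ South.
(c): emblem matches lens: emblem ∉ South.
(f) (exactly one): washer ∈ South.
(b): disc matches emblem: disc ∉ South.
(d) (exactly one): urn ∈ Red.
Suppose lens ∈ North: no assignment then satisfies all the clues, so lens ∉ North.

South = {washer}; North = {}; Red = {urn}; Right = {disc, emblem, lens}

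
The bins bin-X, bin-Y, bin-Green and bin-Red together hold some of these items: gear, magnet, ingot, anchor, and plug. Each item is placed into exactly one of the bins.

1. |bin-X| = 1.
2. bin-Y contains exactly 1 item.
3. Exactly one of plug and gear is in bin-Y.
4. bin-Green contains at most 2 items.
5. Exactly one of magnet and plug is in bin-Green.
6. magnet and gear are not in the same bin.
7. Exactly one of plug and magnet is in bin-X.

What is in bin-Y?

bin-Y = {gear}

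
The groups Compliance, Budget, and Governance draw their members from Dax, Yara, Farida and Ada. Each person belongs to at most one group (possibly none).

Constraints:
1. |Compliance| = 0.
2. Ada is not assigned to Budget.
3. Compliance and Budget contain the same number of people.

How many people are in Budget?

0

From (2): Ada ∉ Budget.
(1): Compliance already has 0, so the rest are out.
Suppose Dax ∈ Budget: no assignment then satisfies all the clues, so Dax ∉ Budget.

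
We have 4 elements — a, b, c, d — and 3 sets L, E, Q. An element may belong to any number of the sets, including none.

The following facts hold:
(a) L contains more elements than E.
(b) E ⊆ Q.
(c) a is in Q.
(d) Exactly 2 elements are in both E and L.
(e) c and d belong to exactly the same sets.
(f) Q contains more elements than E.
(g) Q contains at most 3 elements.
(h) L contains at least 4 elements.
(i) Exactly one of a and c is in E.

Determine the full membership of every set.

From (c): a ∈ Q.
(h): only 4 candidates remain for L, so all are in.
Suppose a ∈ E: no assignment then satisfies all the clues, so a ∉ E.

L = {a, b, c, d}; E = {c, d}; Q = {a, c, d}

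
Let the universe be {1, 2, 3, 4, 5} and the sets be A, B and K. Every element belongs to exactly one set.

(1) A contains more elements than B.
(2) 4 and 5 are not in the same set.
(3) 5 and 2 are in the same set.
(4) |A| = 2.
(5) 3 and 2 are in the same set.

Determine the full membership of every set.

A = {1, 4}; B = {}; K = {2, 3, 5}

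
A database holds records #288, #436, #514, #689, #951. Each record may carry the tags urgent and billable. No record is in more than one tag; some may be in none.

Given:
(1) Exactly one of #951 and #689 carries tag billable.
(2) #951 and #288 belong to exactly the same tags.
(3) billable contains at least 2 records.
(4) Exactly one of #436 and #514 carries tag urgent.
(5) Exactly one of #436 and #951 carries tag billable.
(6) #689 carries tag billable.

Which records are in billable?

billable = {#436, #689}

From (6): #689 ∈ billable.
(1) (exactly one): #951 ∉ billable.
(2): #288 matches #951: #288 ∉ billable.
(5) (exactly one): #436 ∈ billable.
(4) (exactly one): #514 ∈ urgent.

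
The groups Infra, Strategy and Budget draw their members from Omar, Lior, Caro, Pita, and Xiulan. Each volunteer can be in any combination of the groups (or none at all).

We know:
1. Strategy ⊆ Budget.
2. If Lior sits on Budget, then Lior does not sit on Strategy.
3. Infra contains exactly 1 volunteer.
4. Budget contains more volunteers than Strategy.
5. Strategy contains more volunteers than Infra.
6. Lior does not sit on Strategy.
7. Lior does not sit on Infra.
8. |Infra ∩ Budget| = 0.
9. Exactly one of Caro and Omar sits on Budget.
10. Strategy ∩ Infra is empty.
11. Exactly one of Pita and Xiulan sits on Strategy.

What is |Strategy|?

2

From (6): Lior ∉ Strategy.
From (7): Lior ∉ Infra.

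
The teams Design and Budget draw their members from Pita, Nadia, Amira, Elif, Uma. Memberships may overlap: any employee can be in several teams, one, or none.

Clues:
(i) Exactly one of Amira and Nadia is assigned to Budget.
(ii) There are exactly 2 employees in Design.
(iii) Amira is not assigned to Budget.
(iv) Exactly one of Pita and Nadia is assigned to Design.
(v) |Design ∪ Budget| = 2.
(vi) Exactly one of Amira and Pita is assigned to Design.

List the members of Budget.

Budget = {Nadia}

From (iii): Amira ∉ Budget.
(i) (exactly one): Nadia ∈ Budget.
Suppose Pita ∈ Budget: no assignment then satisfies all the clues, so Pita ∉ Budget.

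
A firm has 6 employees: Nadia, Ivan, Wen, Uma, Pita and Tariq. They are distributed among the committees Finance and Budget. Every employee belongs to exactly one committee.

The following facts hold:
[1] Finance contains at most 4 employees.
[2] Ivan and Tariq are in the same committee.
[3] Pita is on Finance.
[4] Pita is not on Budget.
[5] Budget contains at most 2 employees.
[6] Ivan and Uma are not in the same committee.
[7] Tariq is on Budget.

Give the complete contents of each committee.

Finance = {Nadia, Pita, Uma, Wen}; Budget = {Ivan, Tariq}

From (3): Pita ∈ Finance.
From (7): Tariq ∈ Budget.
(2): Ivan matches Tariq: Ivan ∉ Finance.
(2): Ivan matches Tariq: Ivan ∈ Budget.
(5): Budget already has 2, so the rest are out.
Only one committee left: Nadia ∈ Finance.
Only one committee left: Wen ∈ Finance.
Only one committee left: Uma ∈ Finance.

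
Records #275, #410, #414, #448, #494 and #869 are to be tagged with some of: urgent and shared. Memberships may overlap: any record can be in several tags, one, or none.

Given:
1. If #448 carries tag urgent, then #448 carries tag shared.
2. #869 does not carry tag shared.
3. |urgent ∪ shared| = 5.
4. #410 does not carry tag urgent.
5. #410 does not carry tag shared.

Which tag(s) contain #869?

#869: urgent

From (2): #869 ∉ shared.
From (4): #410 ∉ urgent.
From (5): #410 ∉ shared.
Suppose #869 ∉ urgent: no assignment then satisfies all the clues, so #869 ∈ urgent.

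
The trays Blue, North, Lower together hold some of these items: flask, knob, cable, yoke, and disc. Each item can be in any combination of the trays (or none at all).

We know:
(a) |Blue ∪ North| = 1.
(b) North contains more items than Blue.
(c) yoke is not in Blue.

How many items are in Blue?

0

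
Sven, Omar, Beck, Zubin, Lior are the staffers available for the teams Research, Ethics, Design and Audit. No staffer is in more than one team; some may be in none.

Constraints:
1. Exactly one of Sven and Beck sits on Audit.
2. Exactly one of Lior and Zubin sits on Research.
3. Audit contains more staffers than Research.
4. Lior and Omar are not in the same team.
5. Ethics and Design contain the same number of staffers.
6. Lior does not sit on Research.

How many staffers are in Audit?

2

From (6): Lior ∉ Research.
(2) (exactly one): Zubin ∈ Research.
Suppose Sven ∈ Research: no assignment then satisfies all the clues, so Sven ∉ Research.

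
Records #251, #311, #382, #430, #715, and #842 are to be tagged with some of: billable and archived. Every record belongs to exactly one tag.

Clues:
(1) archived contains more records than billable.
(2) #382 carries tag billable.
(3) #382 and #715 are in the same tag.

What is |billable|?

2

From (2): #382 ∈ billable.
(3): #715 matches #382: #715 ∈ billable.
Suppose #251 ∈ billable: no assignment then satisfies all the clues, so #251 ∉ billable.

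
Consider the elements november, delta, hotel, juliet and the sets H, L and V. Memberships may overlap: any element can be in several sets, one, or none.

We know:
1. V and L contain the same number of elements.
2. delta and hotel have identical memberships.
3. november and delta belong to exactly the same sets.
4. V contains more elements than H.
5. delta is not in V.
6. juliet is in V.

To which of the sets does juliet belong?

juliet: L, V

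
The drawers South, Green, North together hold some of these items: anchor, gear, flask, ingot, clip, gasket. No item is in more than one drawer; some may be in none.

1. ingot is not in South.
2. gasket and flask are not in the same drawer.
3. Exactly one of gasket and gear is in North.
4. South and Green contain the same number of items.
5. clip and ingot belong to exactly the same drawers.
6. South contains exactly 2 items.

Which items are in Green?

Green = {clip, ingot}

From (1): ingot ∉ South.
(5): clip matches ingot: clip ∉ South.
Suppose anchor ∈ Green: no assignment then satisfies all the clues, so anchor ∉ Green.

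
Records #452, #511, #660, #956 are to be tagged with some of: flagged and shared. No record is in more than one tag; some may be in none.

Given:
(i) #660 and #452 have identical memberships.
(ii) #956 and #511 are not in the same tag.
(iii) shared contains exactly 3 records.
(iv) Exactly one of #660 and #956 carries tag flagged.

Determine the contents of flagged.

flagged = {#956}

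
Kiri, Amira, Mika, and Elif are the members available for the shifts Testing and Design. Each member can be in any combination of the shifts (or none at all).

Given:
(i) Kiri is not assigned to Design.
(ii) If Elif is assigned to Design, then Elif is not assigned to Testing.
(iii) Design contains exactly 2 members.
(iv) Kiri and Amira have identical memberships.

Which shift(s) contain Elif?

Elif: Design

From (i): Kiri ∉ Design.
(iv): Amira matches Kiri: Amira ∉ Design.
(iii): only 2 candidates remain for Design, so all are in.
(ii): Elif ∉ Testing.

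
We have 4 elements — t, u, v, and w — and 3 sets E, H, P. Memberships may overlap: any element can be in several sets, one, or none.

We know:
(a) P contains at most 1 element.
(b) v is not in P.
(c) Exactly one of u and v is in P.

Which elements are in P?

From (b): v ∉ P.
(c) (exactly one): u ∈ P.
(a): P already has 1, so the rest are out.

P = {u}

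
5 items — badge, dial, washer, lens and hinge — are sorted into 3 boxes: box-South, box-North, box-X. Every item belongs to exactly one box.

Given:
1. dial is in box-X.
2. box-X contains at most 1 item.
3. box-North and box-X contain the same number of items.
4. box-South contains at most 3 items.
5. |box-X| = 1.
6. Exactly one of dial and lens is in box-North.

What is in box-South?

box-South = {badge, hinge, washer}

From (1): dial ∈ box-X.
(2): box-X already has 1, so the rest are out.
(6) (exactly one): lens ∈ box-North.
Suppose badge ∉ box-South: no assignment then satisfies all the clues, so badge ∈ box-South.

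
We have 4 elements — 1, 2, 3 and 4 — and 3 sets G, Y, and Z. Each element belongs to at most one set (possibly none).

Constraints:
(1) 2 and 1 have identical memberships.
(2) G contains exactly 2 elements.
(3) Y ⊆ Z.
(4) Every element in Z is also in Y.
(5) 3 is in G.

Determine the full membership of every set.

G = {3, 4}; Y = {}; Z = {}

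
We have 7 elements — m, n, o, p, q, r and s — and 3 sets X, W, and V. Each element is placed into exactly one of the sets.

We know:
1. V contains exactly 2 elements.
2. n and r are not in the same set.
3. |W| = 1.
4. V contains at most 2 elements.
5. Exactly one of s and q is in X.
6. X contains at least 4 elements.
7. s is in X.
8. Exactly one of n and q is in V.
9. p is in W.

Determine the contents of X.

From (7): s ∈ X.
From (9): p ∈ W.
(3): W already has 1, so the rest are out.
(5) (exactly one): q ∉ X.
Only one set left: q ∈ V.
(8) (exactly one): n ∉ V.
Only one set left: n ∈ X.
(2): r ∉ X.
(6): only 4 candidates remain for X, so all are in.
Only one set left: r ∈ V.

X = {m, n, o, s}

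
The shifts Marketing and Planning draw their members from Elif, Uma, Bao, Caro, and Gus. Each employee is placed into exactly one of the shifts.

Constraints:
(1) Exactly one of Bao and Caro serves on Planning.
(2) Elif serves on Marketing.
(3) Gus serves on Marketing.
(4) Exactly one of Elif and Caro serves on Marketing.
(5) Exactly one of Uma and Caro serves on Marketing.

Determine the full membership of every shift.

Marketing = {Bao, Elif, Gus, Uma}; Planning = {Caro}

From (2): Elif ∈ Marketing.
From (3): Gus ∈ Marketing.
(4) (exactly one): Caro ∉ Marketing.
(5) (exactly one): Uma ∈ Marketing.
Only one shift left: Caro ∈ Planning.
(1) (exactly one): Bao ∉ Planning.
Only one shift left: Bao ∈ Marketing.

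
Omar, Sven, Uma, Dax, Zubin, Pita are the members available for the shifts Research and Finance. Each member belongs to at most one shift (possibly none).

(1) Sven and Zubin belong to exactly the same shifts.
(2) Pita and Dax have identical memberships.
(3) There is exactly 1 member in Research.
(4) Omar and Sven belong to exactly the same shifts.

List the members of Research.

Research = {Uma}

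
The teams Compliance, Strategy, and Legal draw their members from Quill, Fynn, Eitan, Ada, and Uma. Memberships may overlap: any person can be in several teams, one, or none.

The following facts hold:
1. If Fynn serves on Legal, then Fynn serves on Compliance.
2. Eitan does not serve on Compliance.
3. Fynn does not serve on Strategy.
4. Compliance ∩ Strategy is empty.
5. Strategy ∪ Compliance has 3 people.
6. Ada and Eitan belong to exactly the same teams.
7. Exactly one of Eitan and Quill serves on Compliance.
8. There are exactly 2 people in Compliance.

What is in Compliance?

From (2): Eitan ∉ Compliance.
From (3): Fynn ∉ Strategy.
(6): Ada matches Eitan: Ada ∉ Compliance.
(7) (exactly one): Quill ∈ Compliance.
(4) (disjoint): Quill ∉ Strategy.
Suppose Fynn ∉ Compliance: no assignment then satisfies all the clues, so Fynn ∈ Compliance.

Compliance = {Fynn, Quill}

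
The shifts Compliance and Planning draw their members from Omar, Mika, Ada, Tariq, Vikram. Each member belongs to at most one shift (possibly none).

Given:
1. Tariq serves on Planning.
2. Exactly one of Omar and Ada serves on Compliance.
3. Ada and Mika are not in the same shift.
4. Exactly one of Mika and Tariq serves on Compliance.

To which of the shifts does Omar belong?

From (1): Tariq ∈ Planning.
(4) (exactly one): Mika ∈ Compliance.
(3): Ada ∉ Compliance.
(2) (exactly one): Omar ∈ Compliance.

Omar: Compliance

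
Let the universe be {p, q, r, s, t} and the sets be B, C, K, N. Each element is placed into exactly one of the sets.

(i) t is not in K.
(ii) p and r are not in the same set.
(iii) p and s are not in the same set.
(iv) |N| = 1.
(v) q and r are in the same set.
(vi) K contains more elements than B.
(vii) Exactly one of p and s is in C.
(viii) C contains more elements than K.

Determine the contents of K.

K = {p}

From (i): t ∉ K.
Suppose p ∉ K: no assignment then satisfies all the clues, so p ∈ K.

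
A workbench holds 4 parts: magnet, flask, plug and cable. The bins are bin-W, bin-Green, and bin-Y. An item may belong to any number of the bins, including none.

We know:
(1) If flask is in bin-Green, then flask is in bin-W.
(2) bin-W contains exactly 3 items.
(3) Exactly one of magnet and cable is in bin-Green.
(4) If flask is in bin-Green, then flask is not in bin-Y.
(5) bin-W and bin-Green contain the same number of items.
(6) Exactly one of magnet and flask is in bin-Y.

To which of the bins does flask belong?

flask: bin-Green, bin-W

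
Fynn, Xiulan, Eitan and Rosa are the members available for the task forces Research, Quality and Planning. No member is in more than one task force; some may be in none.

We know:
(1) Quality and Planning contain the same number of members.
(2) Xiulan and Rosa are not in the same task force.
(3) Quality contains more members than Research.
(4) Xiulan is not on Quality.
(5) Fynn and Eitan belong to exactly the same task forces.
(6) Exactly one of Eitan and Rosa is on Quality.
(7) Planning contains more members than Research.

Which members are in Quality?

Quality = {Rosa}

From (4): Xiulan ∉ Quality.
Suppose Fynn ∈ Quality: no assignment then satisfies all the clues, so Fynn ∉ Quality.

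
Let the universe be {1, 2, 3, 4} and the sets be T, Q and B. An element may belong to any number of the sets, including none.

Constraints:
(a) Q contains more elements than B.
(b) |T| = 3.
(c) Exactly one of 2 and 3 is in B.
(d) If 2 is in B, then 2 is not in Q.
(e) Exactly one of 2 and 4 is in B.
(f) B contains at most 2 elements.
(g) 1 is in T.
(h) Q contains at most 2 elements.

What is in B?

B = {2}

From (g): 1 ∈ T.
Suppose 1 ∈ B: no assignment then satisfies all the clues, so 1 ∉ B.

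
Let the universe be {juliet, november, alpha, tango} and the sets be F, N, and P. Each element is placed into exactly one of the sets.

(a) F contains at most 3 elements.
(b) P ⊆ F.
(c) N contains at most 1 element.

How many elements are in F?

3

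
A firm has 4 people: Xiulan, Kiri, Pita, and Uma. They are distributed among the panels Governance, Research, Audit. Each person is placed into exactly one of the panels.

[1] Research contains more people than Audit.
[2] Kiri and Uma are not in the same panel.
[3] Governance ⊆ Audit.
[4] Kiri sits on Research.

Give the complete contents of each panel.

From (4): Kiri ∈ Research.
(2): Uma ∉ Research.
Suppose Xiulan ∈ Governance: no assignment then satisfies all the clues, so Xiulan ∉ Governance.

Governance = {}; Research = {Kiri, Pita, Xiulan}; Audit = {Uma}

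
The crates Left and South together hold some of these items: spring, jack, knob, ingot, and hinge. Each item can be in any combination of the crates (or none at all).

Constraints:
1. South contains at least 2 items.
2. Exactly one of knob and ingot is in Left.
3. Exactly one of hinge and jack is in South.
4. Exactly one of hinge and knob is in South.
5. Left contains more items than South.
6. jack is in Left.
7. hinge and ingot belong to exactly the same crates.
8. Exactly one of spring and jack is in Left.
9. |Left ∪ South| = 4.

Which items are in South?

South = {jack, knob}

From (6): jack ∈ Left.
(8) (exactly one): spring ∉ Left.
Suppose spring ∈ South: no assignment then satisfies all the clues, so spring ∉ South.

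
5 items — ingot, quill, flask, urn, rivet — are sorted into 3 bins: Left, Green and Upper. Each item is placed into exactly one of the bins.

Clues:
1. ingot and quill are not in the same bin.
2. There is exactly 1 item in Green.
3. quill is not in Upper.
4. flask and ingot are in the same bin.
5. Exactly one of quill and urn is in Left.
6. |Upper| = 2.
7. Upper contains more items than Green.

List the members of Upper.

Upper = {flask, ingot}

From (3): quill ∉ Upper.
Suppose ingot ∉ Upper: no assignment then satisfies all the clues, so ingot ∈ Upper.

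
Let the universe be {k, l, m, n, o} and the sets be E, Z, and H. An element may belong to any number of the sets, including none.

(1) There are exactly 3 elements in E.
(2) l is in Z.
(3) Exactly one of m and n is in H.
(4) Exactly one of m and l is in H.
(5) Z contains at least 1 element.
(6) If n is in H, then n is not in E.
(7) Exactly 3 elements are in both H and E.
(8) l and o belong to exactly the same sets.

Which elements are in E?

E = {k, l, o}

From (2): l ∈ Z.
(8): o matches l: o ∈ Z.
Suppose k ∉ E: no assignment then satisfies all the clues, so k ∈ E.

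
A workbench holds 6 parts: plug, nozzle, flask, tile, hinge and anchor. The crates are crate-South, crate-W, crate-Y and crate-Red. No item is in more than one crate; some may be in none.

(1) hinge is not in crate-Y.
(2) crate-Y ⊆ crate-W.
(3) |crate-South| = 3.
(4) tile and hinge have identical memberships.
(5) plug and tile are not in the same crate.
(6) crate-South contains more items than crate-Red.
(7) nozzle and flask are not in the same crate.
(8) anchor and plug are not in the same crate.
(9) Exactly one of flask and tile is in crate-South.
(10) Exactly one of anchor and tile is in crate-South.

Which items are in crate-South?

crate-South = {hinge, nozzle, tile}

From (1): hinge ∉ crate-Y.
(4): tile matches hinge: tile ∉ crate-Y.
Suppose plug ∈ crate-South: no assignment then satisfies all the clues, so plug ∉ crate-South.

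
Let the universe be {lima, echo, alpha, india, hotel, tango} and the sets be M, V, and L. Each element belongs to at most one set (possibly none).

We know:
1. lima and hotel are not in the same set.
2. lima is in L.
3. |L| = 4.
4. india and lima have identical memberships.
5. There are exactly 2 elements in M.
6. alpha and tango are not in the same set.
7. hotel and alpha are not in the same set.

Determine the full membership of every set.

From (2): lima ∈ L.
(1): hotel ∉ L.
(4): india matches lima: india ∉ M.
(4): india matches lima: india ∉ V.
(4): india matches lima: india ∈ L.
Suppose echo ∈ M: no assignment then satisfies all the clues, so echo ∉ M.

M = {hotel, tango}; V = {}; L = {alpha, echo, india, lima}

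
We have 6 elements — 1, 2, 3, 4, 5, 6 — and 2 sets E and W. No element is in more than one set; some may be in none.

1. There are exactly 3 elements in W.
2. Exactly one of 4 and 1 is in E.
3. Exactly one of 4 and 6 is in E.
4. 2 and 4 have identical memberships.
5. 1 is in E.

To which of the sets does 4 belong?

4: W

From (5): 1 ∈ E.
(2) (exactly one): 4 ∉ E.
(3) (exactly one): 6 ∈ E.
(4): 2 matches 4: 2 ∉ E.
Suppose 4 ∉ W: no assignment then satisfies all the clues, so 4 ∈ W.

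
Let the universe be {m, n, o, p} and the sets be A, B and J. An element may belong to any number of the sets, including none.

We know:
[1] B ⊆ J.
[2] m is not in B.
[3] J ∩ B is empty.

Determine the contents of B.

B = {}

From (2): m ∉ B.
Suppose n ∈ B: no assignment then satisfies all the clues, so n ∉ B.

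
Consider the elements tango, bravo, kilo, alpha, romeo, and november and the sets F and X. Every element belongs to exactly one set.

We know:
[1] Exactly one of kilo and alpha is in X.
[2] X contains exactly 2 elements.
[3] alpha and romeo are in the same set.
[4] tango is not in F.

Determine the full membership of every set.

From (4): tango ∉ F.
Only one set left: tango ∈ X.
Suppose bravo ∉ F: no assignment then satisfies all the clues, so bravo ∈ F.

F = {alpha, bravo, november, romeo}; X = {kilo, tango}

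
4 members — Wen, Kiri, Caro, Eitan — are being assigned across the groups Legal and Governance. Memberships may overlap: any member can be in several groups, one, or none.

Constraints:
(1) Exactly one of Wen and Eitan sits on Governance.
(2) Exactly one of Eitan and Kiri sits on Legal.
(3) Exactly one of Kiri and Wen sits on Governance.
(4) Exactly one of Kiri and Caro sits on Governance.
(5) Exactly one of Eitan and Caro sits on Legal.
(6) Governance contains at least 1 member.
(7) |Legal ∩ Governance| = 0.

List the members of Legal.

Legal = {Eitan}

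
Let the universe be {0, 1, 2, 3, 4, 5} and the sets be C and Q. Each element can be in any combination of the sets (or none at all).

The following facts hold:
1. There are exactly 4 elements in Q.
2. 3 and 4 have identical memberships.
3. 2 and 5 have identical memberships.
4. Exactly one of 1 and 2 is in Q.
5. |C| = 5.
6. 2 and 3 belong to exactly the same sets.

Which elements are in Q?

Q = {2, 3, 4, 5}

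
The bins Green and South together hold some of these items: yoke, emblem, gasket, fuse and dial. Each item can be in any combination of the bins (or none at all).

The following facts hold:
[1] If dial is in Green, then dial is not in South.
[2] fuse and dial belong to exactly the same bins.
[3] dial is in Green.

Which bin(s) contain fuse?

From (3): dial ∈ Green.
(1): dial ∉ South.
(2): fuse matches dial: fuse ∈ Green.
(2): fuse matches dial: fuse ∉ South.

fuse: Green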